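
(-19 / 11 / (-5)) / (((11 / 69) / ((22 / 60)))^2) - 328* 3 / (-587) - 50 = -150113063 / 3228500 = -46.50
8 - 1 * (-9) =17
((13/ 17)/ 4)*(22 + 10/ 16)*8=2353/ 68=34.60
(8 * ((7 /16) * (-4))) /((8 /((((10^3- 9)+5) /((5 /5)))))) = -1743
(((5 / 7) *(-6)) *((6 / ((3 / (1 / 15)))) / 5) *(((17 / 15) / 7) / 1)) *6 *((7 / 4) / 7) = -34 / 1225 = -0.03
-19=-19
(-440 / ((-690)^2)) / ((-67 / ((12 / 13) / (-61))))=-88 / 421594485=-0.00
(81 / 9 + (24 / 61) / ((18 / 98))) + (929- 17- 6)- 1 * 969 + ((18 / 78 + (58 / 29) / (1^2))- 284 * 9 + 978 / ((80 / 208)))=-747329 / 11895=-62.83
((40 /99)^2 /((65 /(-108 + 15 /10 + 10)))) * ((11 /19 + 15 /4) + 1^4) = -38600 /29887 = -1.29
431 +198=629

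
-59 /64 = -0.92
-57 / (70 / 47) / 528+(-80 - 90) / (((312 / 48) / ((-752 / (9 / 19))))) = 41520.61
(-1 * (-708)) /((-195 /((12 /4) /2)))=-354 /65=-5.45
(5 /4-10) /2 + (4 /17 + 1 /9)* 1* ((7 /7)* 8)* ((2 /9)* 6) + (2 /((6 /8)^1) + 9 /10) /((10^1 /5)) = 20257 /18360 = 1.10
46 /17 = 2.71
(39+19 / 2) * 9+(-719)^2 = 1034795 / 2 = 517397.50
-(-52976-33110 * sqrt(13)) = 52976 + 33110 * sqrt(13) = 172355.80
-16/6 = -8/3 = -2.67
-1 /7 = -0.14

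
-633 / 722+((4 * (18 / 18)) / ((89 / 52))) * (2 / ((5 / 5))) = 244015 / 64258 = 3.80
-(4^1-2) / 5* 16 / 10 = -16 / 25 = -0.64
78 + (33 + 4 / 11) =111.36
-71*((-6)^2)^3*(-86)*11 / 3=1044565632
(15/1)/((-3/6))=-30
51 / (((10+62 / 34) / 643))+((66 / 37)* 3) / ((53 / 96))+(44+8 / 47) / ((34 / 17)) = 17323353007 / 6175189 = 2805.32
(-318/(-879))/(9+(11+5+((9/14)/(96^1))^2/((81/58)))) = 95735808/6615714097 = 0.01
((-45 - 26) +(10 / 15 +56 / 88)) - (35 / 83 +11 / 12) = -259421 / 3652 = -71.04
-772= -772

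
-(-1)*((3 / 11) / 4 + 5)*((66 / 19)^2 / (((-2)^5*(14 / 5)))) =-110385 / 161728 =-0.68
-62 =-62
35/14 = 5/2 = 2.50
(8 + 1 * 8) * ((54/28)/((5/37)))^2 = 3992004/1225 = 3258.78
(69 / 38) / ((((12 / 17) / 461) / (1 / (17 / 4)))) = 10603 / 38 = 279.03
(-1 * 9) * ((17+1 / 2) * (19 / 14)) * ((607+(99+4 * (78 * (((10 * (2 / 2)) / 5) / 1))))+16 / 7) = -3986865 / 14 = -284776.07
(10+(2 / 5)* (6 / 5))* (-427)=-111874 / 25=-4474.96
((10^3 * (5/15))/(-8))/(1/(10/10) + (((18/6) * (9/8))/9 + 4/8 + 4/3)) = -1000/77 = -12.99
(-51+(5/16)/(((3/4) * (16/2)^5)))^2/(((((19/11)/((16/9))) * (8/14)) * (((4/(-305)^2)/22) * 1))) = 31687325618153937753175/13219909337088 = 2396939707.39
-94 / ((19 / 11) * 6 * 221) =-517 / 12597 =-0.04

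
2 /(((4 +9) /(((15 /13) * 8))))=240 /169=1.42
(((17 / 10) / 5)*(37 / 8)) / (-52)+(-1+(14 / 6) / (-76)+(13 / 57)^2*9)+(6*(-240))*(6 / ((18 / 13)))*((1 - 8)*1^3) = 983939798393 / 22526400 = 43679.41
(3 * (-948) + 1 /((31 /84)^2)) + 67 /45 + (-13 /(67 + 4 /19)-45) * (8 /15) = -157900046389 /55223865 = -2859.27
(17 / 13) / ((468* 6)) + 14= 511073 / 36504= 14.00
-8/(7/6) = -48/7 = -6.86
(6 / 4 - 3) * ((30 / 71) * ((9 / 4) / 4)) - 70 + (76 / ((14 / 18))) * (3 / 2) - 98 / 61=36190425 / 485072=74.61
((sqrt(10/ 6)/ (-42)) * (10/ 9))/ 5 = -sqrt(15)/ 567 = -0.01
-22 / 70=-0.31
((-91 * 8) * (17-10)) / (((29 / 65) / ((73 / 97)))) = -8595.99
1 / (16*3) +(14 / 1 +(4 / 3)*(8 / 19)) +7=21.58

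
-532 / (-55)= 532 / 55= 9.67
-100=-100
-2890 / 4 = -1445 / 2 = -722.50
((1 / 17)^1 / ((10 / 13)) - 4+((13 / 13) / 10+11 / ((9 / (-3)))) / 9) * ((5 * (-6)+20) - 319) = 3261706 / 2295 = 1421.22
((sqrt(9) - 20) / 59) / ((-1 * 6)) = 17 / 354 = 0.05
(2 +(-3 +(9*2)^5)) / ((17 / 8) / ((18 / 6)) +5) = 45349608 / 137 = 331019.04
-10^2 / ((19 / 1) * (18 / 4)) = -200 / 171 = -1.17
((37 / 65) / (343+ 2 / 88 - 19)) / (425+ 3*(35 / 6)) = 0.00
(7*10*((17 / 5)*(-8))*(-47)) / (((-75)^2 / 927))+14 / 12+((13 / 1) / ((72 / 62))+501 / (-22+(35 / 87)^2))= 54808422423797 / 3719092500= 14737.04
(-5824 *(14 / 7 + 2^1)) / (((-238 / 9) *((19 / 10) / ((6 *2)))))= 1797120 / 323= 5563.84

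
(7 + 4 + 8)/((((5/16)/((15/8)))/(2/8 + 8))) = 1881/2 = 940.50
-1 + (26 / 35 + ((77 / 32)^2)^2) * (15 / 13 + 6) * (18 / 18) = 116481503143 / 477102080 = 244.14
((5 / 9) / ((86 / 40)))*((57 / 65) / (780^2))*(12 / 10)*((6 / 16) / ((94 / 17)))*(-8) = -323 / 1332041100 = -0.00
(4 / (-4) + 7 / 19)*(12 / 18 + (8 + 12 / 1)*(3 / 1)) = -38.32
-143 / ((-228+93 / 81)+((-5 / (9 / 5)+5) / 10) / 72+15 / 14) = 0.63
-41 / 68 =-0.60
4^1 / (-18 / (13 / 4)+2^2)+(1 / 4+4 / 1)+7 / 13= 569 / 260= 2.19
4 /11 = 0.36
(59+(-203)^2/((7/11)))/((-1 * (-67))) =967.40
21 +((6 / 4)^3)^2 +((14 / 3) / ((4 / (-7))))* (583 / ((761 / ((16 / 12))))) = 24.05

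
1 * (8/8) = 1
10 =10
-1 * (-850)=850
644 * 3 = 1932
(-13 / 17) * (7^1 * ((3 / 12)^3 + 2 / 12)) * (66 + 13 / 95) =-4002271 / 62016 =-64.54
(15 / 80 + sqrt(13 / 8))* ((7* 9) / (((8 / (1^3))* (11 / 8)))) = 189 / 176 + 63* sqrt(26) / 44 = 8.37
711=711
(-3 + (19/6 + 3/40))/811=29/97320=0.00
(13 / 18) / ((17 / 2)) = 13 / 153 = 0.08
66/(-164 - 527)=-0.10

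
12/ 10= 6/ 5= 1.20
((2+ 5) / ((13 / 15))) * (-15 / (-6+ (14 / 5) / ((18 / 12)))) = 23625 / 806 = 29.31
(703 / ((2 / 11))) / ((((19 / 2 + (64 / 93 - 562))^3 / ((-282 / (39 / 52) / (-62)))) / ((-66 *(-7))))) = -69709983213024 / 1081214467788853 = -0.06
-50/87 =-0.57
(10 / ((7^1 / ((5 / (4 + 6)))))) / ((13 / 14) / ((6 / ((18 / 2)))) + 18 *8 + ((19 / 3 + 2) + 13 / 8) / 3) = 360 / 74951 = 0.00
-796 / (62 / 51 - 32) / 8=10149 / 3140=3.23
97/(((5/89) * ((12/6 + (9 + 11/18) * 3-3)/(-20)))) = -207192/167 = -1240.67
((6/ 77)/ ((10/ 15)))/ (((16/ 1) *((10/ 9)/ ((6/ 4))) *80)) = 243/ 1971200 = 0.00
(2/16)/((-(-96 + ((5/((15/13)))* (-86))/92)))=69/55228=0.00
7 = 7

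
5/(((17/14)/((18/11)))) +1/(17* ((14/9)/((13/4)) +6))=956367/141746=6.75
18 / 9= 2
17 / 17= 1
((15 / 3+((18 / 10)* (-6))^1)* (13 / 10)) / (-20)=377 / 1000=0.38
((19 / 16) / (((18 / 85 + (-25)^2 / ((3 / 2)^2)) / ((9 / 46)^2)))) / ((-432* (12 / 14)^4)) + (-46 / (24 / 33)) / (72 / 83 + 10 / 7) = -27.55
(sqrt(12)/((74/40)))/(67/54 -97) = -2160 * sqrt(3)/191327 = -0.02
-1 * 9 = -9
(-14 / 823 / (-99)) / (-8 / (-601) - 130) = -4207 / 3182573097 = -0.00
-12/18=-2/3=-0.67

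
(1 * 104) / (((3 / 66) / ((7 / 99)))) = 1456 / 9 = 161.78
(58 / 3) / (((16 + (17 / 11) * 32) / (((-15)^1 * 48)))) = -638 / 3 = -212.67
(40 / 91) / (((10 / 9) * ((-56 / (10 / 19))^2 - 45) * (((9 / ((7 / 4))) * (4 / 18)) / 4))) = 0.00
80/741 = 0.11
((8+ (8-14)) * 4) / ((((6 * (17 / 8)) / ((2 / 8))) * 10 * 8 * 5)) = 1 / 2550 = 0.00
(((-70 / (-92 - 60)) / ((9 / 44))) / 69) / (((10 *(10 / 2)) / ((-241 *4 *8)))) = -296912 / 58995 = -5.03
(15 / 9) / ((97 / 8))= 0.14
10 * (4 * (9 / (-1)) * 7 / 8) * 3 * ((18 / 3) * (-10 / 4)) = 14175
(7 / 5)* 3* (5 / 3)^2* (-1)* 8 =-280 / 3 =-93.33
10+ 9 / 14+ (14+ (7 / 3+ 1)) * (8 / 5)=8059 / 210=38.38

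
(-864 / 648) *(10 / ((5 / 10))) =-80 / 3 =-26.67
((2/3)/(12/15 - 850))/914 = -0.00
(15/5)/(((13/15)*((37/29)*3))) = 435/481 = 0.90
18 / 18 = 1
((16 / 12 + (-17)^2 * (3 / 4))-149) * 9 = 2487 / 4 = 621.75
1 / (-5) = -1 / 5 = -0.20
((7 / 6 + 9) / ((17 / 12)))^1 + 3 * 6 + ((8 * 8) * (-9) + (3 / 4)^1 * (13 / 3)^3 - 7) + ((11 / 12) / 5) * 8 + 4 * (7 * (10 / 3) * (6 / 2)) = -658907 / 3060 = -215.33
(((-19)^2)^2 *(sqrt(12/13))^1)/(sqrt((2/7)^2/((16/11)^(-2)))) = 10034717 *sqrt(39)/208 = 301282.63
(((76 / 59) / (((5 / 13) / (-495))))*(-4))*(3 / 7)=1173744 / 413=2842.00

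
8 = 8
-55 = -55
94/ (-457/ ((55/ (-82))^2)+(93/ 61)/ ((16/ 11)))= -0.09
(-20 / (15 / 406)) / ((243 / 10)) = -16240 / 729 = -22.28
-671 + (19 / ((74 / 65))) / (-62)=-3079783 / 4588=-671.27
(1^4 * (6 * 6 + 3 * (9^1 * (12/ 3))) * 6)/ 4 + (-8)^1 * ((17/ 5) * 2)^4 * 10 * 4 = -85498504/ 125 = -683988.03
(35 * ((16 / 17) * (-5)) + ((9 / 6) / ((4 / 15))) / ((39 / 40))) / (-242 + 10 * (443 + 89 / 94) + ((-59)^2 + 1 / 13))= -1650875 / 79757047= -0.02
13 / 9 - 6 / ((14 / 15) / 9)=-3554 / 63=-56.41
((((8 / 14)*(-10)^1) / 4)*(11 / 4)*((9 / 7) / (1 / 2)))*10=-4950 / 49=-101.02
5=5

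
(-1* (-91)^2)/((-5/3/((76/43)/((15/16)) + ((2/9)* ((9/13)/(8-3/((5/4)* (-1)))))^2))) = 6807904621/726700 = 9368.25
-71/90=-0.79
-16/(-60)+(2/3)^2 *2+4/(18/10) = 152/45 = 3.38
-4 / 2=-2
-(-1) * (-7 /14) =-1 /2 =-0.50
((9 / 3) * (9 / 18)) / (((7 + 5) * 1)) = 1 / 8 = 0.12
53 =53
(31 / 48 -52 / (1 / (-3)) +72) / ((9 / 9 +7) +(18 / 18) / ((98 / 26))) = 107555 / 3888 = 27.66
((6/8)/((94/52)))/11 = 39/1034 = 0.04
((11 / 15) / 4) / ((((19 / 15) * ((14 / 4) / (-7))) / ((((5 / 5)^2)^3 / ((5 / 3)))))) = -33 / 190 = -0.17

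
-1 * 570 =-570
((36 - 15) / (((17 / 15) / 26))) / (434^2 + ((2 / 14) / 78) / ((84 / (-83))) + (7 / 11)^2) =45450765360 / 17769966498269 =0.00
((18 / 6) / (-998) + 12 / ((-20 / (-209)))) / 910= 625731 / 4540900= 0.14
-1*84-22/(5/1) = -442/5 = -88.40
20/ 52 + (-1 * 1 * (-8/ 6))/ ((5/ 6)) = 129/ 65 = 1.98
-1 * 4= -4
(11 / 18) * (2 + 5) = 77 / 18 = 4.28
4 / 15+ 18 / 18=19 / 15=1.27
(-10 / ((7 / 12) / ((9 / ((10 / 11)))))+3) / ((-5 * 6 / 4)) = 778 / 35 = 22.23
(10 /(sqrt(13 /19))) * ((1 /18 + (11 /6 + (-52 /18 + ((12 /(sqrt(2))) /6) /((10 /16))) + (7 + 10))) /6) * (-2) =16 * sqrt(247) * (-10 - sqrt(2)) /39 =-73.60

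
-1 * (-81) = 81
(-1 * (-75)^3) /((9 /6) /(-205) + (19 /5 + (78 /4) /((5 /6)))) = 172968750 /11149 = 15514.28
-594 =-594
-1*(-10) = 10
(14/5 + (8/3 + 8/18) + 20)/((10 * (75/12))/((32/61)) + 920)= 74624/2992725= 0.02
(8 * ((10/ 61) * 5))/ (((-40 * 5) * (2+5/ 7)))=-14/ 1159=-0.01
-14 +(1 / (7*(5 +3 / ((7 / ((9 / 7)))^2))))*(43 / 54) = -9244739 / 661392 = -13.98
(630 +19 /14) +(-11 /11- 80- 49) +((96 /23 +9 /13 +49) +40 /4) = 2366025 /4186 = 565.22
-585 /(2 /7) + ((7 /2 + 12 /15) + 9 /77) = -786587 /385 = -2043.08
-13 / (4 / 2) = -13 / 2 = -6.50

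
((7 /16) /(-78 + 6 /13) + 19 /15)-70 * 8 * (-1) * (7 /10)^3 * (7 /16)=4913051 /57600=85.30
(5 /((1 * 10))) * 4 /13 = 2 /13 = 0.15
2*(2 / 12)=1 / 3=0.33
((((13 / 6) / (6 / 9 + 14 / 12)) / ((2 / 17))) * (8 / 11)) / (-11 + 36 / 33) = -884 / 1199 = -0.74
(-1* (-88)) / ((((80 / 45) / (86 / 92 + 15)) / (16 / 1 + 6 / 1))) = 798237 / 46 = 17352.98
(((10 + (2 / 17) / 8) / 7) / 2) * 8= 681 / 119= 5.72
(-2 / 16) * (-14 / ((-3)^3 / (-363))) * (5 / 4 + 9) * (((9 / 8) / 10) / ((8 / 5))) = 34727 / 2048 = 16.96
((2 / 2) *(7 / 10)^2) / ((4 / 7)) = 343 / 400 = 0.86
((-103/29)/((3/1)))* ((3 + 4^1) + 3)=-1030/87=-11.84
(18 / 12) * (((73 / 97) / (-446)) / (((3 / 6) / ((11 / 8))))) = -0.01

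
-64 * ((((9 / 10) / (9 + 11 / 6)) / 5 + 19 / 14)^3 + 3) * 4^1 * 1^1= -2107200277000864 / 1471818359375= -1431.70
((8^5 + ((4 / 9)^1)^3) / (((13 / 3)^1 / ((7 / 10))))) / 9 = 83607776 / 142155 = 588.15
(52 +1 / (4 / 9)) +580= 2537 / 4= 634.25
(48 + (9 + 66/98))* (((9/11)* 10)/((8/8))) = 254340/539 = 471.87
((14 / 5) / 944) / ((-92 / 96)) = -21 / 6785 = -0.00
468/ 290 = 234/ 145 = 1.61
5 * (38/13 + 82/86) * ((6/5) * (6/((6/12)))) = 156024/559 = 279.11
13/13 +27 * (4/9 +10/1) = 283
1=1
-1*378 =-378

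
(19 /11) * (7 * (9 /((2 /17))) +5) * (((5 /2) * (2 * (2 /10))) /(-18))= -20539 /396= -51.87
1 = 1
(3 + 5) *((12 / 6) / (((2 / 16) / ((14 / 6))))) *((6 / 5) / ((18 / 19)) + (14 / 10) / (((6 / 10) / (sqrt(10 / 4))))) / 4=4256 / 45 + 784 *sqrt(10) / 9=370.05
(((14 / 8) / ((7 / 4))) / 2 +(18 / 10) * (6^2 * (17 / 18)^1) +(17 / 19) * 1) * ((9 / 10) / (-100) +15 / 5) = 35571963 / 190000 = 187.22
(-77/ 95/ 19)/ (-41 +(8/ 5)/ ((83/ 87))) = 6391/ 5891159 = 0.00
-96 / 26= -48 / 13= -3.69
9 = 9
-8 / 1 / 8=-1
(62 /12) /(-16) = -0.32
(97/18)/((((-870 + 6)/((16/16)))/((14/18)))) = -679/139968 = -0.00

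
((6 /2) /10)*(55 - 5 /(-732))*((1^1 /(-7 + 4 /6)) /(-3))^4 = 8053 /63596648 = 0.00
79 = 79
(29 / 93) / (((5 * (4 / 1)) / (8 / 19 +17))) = 9599 / 35340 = 0.27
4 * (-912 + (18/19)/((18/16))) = -69248/19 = -3644.63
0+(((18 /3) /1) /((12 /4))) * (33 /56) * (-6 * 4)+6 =-156 /7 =-22.29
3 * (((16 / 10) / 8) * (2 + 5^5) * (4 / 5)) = 37524 / 25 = 1500.96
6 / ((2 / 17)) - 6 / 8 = 201 / 4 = 50.25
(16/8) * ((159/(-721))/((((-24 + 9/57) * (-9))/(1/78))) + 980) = 74898892153/38213721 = 1960.00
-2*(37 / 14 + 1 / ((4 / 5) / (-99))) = 3391 / 14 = 242.21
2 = 2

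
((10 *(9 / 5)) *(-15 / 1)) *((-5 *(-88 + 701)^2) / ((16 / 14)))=443877131.25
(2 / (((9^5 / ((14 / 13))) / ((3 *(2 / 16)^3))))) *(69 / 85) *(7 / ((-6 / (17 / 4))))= -1127 / 1310100480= -0.00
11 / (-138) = -11 / 138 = -0.08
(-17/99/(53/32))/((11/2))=-0.02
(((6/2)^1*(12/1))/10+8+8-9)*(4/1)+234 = 276.40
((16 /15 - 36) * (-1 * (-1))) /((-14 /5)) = 262 /21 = 12.48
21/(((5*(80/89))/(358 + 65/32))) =21532749/12800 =1682.25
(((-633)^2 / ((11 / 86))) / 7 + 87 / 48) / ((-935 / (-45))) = 4962152673 / 230384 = 21538.62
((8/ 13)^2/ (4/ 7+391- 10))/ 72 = 56/ 4062591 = 0.00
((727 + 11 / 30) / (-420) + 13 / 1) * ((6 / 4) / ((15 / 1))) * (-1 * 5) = -141979 / 25200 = -5.63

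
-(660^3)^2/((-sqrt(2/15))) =41326975008000000 * sqrt(30) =226357164453338428.02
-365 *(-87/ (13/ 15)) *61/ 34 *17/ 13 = 29055825/ 338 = 85963.98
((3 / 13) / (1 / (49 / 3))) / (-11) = -49 / 143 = -0.34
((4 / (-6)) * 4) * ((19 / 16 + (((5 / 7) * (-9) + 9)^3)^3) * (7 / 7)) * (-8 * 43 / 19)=546016642680412 / 2300155599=237382.48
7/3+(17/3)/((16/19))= 145/16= 9.06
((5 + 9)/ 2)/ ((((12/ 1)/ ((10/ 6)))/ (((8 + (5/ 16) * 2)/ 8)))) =805/ 768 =1.05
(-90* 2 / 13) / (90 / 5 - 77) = 180 / 767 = 0.23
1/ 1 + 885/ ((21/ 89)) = 26262/ 7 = 3751.71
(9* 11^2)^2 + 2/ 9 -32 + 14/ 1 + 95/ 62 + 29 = 1185933.75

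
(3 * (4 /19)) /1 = 0.63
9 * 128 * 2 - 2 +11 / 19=43749 / 19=2302.58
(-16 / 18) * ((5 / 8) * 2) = -10 / 9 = -1.11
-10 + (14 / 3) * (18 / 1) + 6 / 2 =77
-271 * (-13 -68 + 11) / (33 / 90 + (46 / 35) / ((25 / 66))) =99592500 / 20141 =4944.76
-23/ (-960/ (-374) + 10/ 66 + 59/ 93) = -133331/ 19436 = -6.86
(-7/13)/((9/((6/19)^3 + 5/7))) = -0.04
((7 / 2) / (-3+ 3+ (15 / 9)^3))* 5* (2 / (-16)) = -189 / 400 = -0.47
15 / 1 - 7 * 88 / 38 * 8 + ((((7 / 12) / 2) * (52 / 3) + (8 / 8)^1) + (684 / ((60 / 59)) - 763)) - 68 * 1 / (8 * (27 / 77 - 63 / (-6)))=-190314953 / 952470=-199.81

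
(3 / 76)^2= 9 / 5776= 0.00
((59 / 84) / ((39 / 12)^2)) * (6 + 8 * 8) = 2360 / 507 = 4.65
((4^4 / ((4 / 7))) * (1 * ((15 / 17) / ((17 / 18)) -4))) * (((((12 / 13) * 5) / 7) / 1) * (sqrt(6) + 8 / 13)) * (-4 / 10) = 10887168 / 48841 + 1360896 * sqrt(6) / 3757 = 1110.19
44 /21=2.10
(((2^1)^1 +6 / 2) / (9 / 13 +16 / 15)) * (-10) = -9750 / 343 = -28.43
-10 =-10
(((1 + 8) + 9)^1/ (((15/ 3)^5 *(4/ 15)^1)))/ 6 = 9/ 2500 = 0.00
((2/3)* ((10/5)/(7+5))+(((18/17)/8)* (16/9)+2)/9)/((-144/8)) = -55/2754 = -0.02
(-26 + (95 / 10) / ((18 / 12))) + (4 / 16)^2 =-941 / 48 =-19.60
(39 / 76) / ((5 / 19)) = 39 / 20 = 1.95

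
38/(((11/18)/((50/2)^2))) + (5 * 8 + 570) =434210/11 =39473.64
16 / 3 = 5.33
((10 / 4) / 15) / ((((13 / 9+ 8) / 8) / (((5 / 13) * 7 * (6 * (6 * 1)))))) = 3024 / 221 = 13.68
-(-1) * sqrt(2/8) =1/2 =0.50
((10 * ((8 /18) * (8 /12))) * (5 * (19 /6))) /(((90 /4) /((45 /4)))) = 1900 /81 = 23.46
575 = 575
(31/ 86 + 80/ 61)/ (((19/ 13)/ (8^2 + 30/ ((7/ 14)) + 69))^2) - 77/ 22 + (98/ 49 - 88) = 27522329907/ 946903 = 29065.63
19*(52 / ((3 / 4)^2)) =15808 / 9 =1756.44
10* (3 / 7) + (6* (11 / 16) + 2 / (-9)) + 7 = 7655 / 504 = 15.19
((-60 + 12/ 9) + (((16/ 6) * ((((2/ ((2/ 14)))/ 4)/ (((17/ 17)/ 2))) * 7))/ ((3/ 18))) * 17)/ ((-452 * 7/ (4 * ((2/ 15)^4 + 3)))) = -6046476928/ 120133125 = -50.33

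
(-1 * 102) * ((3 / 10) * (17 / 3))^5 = -72412707 / 50000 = -1448.25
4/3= 1.33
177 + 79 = 256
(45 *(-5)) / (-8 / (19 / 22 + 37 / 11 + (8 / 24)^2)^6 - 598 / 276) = 108473273669547587070 / 1045135895554990961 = 103.79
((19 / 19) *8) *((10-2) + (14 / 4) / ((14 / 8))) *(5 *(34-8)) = 10400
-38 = -38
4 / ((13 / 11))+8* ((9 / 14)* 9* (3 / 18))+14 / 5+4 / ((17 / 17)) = 8144 / 455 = 17.90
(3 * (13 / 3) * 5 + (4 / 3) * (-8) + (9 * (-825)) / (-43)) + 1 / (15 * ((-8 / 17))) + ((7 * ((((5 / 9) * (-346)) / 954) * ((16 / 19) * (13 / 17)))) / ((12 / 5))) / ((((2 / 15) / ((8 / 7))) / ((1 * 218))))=-1145490138023 / 2385019080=-480.29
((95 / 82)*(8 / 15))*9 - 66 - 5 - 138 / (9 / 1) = -9935 / 123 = -80.77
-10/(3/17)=-170/3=-56.67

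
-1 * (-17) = 17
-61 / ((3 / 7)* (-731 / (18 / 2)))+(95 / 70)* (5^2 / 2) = 383093 / 20468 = 18.72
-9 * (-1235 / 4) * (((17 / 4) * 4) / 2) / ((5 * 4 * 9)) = 4199 / 32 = 131.22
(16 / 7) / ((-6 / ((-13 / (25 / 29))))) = 5.74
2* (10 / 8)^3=125 / 32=3.91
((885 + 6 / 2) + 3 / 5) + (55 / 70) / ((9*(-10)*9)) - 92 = 9033433 / 11340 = 796.60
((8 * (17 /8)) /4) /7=17 /28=0.61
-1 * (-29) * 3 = 87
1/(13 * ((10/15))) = 3/26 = 0.12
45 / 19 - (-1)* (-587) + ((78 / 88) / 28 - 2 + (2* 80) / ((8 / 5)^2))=-12268131 / 23408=-524.10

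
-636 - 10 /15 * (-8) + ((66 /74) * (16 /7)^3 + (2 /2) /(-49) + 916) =11268223 /38073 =295.96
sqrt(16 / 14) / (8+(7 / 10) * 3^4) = 20 * sqrt(14) / 4529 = 0.02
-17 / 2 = -8.50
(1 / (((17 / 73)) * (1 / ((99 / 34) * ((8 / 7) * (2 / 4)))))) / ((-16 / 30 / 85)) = -542025 / 476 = -1138.71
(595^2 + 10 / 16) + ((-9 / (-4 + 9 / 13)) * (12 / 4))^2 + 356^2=7112411565 / 14792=480828.26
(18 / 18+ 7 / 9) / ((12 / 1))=4 / 27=0.15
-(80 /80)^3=-1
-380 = -380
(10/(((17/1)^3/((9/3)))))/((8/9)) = 135/19652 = 0.01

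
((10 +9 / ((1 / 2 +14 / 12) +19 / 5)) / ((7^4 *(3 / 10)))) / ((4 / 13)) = 62075 / 1181292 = 0.05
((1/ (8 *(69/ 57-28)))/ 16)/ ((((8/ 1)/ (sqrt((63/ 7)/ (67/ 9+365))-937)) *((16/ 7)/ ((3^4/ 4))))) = 10094301/ 33357824-96957 *sqrt(838)/ 55907713024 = 0.30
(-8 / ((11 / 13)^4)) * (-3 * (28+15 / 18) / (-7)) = -19764212 / 102487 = -192.85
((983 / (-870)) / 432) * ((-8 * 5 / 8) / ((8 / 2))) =983 / 300672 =0.00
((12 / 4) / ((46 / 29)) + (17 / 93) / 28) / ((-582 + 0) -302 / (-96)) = -0.00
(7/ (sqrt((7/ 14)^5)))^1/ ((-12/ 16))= -112*sqrt(2)/ 3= -52.80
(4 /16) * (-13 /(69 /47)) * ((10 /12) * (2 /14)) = -3055 /11592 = -0.26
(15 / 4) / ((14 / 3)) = 45 / 56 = 0.80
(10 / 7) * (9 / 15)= 0.86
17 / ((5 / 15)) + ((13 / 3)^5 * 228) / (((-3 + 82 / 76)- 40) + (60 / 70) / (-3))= -7459680551 / 909387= -8202.98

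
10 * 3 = 30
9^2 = 81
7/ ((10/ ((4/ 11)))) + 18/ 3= 344/ 55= 6.25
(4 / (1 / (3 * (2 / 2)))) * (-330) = -3960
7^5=16807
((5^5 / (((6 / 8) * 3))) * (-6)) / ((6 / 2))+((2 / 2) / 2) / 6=-99997 / 36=-2777.69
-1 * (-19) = 19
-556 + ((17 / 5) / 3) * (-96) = -3324 / 5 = -664.80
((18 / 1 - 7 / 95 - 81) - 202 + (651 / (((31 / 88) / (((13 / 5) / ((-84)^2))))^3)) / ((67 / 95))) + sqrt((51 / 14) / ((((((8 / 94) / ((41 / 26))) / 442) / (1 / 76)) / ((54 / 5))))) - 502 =-766505620701635833 / 999259442130600 + 153 * sqrt(1281455) / 2660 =-701.96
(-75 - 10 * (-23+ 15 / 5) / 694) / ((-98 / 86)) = 1114775 / 17003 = 65.56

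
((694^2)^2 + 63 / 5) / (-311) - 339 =-745894990.15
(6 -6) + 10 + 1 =11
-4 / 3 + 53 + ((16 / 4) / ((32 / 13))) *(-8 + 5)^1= 1123 / 24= 46.79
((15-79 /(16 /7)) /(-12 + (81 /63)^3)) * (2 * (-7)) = -27.74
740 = 740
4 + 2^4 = 20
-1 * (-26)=26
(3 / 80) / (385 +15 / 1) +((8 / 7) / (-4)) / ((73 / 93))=-5950467 / 16352000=-0.36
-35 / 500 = -7 / 100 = -0.07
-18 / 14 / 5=-9 / 35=-0.26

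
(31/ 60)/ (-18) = -31/ 1080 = -0.03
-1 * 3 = -3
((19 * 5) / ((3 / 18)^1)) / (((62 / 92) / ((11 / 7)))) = 288420 / 217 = 1329.12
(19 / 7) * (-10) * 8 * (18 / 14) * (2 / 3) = -9120 / 49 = -186.12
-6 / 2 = -3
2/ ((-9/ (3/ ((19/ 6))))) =-4/ 19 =-0.21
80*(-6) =-480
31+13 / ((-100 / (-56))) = 957 / 25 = 38.28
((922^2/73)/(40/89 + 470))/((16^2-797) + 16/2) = -37828738/814559915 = -0.05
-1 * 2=-2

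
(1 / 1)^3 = 1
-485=-485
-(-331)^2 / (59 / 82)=-8984002 / 59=-152271.22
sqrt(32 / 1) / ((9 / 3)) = 4 * sqrt(2) / 3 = 1.89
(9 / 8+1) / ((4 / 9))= 153 / 32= 4.78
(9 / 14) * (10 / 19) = 45 / 133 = 0.34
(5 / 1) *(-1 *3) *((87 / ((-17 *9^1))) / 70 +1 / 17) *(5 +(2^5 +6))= -7783 / 238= -32.70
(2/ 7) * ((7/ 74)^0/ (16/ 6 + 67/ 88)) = 528/ 6335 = 0.08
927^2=859329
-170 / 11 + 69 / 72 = -3827 / 264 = -14.50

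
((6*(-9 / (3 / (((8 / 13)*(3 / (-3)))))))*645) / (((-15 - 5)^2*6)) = 387 / 130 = 2.98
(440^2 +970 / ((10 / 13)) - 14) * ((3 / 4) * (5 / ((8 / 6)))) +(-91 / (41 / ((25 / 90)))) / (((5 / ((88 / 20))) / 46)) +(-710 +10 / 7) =113088628873 / 206640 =547273.66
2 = 2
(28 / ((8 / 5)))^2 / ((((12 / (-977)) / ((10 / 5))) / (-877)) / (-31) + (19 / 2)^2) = 6507616255 / 1917754663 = 3.39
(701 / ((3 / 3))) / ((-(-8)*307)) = 701 / 2456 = 0.29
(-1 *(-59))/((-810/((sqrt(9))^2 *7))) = -413/90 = -4.59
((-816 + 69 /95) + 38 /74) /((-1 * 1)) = 2863882 /3515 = 814.76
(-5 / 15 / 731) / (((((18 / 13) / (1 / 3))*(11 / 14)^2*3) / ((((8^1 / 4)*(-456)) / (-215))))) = -387296 / 1540374165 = -0.00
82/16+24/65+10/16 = 1591/260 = 6.12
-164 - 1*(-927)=763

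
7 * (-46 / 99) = -322 / 99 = -3.25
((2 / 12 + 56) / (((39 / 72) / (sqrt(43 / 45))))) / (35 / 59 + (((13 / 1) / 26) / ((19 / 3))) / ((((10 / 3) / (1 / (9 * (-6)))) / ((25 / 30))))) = 170.97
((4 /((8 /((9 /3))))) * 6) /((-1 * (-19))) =9 /19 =0.47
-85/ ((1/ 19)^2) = -30685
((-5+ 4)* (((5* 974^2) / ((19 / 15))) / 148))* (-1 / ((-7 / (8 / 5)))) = -28460280 / 4921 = -5783.43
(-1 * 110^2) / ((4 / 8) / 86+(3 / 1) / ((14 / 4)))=-14568400 / 1039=-14021.56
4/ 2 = 2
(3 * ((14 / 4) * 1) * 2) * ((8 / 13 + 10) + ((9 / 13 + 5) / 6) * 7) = 4711 / 13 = 362.38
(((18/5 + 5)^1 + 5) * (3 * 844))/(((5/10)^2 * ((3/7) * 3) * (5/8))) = 12855808/75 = 171410.77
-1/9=-0.11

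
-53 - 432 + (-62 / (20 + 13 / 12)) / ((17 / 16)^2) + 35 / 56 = -284852087 / 584936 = -486.98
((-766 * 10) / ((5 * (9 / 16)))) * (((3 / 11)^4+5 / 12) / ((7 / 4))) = -1818226624 / 2767149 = -657.08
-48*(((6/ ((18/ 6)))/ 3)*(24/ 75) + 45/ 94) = -39032/ 1175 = -33.22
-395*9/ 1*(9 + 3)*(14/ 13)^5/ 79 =-290424960/ 371293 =-782.20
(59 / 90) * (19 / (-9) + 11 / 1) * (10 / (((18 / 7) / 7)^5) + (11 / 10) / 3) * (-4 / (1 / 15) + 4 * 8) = -5834544609754 / 23914845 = -243971.67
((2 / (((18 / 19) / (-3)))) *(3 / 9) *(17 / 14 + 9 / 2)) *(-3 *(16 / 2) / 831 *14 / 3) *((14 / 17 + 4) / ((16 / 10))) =623200 / 127143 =4.90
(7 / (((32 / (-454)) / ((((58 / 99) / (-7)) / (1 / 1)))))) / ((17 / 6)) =6583 / 2244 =2.93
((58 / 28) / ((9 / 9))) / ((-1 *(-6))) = 29 / 84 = 0.35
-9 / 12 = -3 / 4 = -0.75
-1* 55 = -55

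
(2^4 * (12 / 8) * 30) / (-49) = -14.69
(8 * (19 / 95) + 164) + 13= 178.60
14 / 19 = 0.74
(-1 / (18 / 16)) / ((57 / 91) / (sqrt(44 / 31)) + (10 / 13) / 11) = 2242240 / 9794781 - 304304 * sqrt(341) / 3264927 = -1.49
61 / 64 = 0.95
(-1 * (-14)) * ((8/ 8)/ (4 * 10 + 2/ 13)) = 91/ 261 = 0.35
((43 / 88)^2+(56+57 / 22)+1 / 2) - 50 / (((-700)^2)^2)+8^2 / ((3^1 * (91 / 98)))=82.30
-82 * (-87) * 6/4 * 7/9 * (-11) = -91553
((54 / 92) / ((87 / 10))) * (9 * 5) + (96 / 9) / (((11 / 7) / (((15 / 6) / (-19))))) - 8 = -2449517 / 418209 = -5.86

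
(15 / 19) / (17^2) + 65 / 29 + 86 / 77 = 41210504 / 12261403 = 3.36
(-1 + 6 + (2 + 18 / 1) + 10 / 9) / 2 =235 / 18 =13.06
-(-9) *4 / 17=36 / 17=2.12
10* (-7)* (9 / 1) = -630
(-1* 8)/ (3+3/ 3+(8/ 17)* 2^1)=-34/ 21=-1.62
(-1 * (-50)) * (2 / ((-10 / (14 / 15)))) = -28 / 3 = -9.33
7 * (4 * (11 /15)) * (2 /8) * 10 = 154 /3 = 51.33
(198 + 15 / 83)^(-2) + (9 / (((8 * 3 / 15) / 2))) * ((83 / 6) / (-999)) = -12474225791 / 80088601896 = -0.16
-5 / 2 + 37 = 34.50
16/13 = 1.23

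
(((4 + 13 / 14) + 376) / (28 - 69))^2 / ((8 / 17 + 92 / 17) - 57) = -483495113 / 286314644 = -1.69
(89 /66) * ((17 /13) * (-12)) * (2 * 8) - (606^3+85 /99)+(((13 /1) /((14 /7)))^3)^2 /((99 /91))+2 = -555300168377 /2496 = -222476029.00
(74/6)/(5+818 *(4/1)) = 37/9831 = 0.00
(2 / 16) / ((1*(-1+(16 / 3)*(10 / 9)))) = 27 / 1064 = 0.03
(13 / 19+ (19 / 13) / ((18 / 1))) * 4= 6806 / 2223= 3.06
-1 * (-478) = 478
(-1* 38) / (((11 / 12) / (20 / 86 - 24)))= 466032 / 473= 985.27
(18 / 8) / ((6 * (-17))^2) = 1 / 4624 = 0.00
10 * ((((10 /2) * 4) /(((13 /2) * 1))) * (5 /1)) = 2000 /13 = 153.85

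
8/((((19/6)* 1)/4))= 10.11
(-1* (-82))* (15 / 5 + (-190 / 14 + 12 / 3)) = -3772 / 7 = -538.86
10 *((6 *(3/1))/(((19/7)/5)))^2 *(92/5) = 73029600/361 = 202298.06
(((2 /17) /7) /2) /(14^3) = 1 /326536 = 0.00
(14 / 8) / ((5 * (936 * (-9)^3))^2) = 7 / 46559333433600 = 0.00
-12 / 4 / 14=-3 / 14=-0.21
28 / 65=0.43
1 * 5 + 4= 9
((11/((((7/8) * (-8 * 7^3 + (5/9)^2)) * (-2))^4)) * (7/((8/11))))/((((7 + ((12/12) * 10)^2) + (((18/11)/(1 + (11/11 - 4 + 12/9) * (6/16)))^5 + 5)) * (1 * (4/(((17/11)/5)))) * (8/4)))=1296418165725177/285361871724318168739355601862300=0.00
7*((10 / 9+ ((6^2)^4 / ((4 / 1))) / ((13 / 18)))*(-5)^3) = -59521505750 / 117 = -508730818.38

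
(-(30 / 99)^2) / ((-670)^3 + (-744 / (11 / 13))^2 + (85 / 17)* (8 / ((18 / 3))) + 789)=100 / 326688112263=0.00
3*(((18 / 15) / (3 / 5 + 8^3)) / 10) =9 / 12815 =0.00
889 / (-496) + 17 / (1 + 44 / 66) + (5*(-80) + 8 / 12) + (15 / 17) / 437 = -21607038323 / 55271760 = -390.92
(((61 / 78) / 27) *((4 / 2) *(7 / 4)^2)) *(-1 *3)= -2989 / 5616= -0.53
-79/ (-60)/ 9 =79/ 540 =0.15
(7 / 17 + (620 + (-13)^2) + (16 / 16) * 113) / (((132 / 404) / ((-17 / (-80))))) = 1549441 / 2640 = 586.91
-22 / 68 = -11 / 34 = -0.32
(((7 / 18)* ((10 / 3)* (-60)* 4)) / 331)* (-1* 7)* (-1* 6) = -39200 / 993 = -39.48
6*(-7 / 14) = -3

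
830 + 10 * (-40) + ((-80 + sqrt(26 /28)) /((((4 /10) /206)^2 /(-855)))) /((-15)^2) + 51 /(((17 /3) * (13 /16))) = 1048174934 /13 - 1007855 * sqrt(182) /14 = 79657647.70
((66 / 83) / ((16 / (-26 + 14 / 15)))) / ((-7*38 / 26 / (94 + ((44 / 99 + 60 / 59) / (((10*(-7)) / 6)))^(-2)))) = 638377846249 / 33237104320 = 19.21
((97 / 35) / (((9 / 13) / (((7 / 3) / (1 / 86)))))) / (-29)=-108446 / 3915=-27.70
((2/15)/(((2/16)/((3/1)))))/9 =16/45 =0.36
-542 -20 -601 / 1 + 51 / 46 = -53447 / 46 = -1161.89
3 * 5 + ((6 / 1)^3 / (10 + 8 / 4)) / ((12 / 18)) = 42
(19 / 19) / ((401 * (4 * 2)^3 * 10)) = 1 / 2053120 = 0.00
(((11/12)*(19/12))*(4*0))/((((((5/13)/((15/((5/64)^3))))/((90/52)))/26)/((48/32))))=0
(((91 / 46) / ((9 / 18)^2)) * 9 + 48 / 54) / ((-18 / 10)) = -40.06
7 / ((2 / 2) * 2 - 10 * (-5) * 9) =7 / 452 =0.02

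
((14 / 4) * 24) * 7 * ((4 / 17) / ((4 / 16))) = 9408 / 17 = 553.41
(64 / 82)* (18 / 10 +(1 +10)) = 2048 / 205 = 9.99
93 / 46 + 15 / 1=783 / 46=17.02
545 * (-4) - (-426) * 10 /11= -19720 /11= -1792.73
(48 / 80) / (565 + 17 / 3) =9 / 8560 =0.00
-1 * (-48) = 48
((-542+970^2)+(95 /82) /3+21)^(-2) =60516 /53515109106222241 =0.00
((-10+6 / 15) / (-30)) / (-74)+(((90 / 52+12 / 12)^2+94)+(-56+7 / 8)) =57937517 / 1250600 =46.33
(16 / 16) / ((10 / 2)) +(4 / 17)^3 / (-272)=83501 / 417605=0.20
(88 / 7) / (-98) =-0.13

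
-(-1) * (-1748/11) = -1748/11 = -158.91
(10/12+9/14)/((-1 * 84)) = -31/1764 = -0.02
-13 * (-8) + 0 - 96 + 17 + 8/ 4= 27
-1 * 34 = -34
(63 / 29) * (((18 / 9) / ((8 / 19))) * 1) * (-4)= -41.28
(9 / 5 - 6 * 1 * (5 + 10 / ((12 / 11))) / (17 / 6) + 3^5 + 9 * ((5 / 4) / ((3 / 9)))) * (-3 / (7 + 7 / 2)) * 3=-213.04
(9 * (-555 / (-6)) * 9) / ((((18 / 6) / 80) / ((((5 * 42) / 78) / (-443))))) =-6993000 / 5759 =-1214.27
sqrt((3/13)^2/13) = 0.06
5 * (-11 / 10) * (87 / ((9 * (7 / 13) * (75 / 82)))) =-170027 / 1575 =-107.95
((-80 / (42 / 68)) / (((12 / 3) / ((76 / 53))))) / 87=-51680 / 96831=-0.53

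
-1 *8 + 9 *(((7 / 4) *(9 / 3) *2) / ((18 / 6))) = 47 / 2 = 23.50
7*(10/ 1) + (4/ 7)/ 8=70.07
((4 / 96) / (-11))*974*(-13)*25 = 158275 / 132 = 1199.05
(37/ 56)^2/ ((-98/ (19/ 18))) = -26011/ 5531904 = -0.00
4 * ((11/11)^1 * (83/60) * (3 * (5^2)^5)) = 162109375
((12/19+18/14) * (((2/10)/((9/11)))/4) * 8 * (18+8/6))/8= 5423/2394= 2.27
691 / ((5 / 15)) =2073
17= 17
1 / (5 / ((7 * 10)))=14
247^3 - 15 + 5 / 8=120553669 / 8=15069208.62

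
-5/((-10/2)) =1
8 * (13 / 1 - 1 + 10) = 176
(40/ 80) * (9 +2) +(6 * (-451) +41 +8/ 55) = -292529/ 110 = -2659.35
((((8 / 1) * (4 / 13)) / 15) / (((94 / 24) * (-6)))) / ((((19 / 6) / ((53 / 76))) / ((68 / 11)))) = -115328 / 12131405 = -0.01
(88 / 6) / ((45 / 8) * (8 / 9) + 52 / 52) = 22 / 9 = 2.44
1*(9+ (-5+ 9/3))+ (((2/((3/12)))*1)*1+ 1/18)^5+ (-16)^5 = -1917245087567/1889568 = -1014647.31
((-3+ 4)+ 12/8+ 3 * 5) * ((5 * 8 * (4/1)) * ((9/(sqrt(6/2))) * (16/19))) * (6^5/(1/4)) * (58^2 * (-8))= -10255775664399.52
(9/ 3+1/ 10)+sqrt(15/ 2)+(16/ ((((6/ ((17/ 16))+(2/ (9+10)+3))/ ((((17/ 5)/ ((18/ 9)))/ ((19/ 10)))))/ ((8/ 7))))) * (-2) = -126381/ 197890+sqrt(30)/ 2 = 2.10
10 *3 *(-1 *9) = -270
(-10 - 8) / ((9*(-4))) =1 / 2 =0.50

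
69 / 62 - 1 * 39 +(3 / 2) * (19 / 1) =-291 / 31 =-9.39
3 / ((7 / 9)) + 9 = 90 / 7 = 12.86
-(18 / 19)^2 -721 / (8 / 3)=-783435 / 2888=-271.27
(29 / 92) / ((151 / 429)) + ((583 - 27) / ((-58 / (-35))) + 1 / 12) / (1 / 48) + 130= 6542464781 / 402868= 16239.72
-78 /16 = -39 /8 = -4.88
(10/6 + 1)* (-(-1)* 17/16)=17/6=2.83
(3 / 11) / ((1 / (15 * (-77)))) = -315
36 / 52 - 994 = -12913 / 13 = -993.31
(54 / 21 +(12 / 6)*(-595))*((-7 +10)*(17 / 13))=-423912 / 91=-4658.37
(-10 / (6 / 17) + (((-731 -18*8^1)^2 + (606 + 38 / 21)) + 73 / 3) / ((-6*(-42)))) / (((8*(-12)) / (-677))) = 899364035 / 42336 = 21243.48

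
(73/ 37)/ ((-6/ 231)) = -5621/ 74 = -75.96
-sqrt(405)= -9 * sqrt(5)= -20.12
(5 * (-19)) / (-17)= 95 / 17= 5.59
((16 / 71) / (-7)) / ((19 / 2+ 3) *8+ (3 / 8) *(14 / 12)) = -256 / 798679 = -0.00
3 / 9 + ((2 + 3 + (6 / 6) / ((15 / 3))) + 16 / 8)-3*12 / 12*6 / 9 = 83 / 15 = 5.53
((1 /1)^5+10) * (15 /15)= 11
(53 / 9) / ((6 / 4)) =106 / 27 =3.93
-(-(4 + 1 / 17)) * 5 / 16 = 345 / 272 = 1.27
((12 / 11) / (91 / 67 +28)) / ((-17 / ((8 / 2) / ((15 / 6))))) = -6432 / 1839145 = -0.00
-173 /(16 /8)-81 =-335 /2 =-167.50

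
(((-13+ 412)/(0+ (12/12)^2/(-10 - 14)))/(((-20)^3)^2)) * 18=-10773/4000000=-0.00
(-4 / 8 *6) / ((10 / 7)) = -21 / 10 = -2.10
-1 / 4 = -0.25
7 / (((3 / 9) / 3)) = 63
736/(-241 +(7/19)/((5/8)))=-3040/993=-3.06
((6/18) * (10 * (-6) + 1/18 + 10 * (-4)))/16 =-1799/864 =-2.08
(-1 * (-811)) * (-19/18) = -15409/18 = -856.06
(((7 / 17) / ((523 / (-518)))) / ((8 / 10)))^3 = -744909349625 / 5622659935768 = -0.13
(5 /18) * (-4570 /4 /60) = -2285 /432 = -5.29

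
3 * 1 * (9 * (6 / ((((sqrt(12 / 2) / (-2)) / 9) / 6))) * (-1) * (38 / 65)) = 110808 * sqrt(6) / 65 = 4175.74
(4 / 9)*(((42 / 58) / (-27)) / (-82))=14 / 96309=0.00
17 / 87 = 0.20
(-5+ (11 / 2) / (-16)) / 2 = -171 / 64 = -2.67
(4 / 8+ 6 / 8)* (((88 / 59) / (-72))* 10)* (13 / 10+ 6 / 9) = -55 / 108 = -0.51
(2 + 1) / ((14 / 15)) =45 / 14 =3.21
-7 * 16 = -112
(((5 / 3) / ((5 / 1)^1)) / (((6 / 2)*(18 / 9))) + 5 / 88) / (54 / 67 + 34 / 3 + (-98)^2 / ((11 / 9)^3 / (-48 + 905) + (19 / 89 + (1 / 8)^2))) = 700979648069 / 259154852069429184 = 0.00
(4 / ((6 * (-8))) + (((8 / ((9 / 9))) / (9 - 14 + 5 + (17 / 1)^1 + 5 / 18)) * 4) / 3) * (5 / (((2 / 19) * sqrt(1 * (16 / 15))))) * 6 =189335 * sqrt(15) / 4976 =147.37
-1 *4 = -4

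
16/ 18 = 8/ 9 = 0.89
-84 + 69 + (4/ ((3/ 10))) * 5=155/ 3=51.67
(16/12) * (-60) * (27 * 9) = -19440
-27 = -27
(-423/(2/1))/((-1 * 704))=423/1408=0.30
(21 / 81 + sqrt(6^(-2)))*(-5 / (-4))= 115 / 216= 0.53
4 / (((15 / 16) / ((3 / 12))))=1.07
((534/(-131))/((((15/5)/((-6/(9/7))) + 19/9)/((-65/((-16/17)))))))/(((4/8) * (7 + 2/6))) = -11152323/213268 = -52.29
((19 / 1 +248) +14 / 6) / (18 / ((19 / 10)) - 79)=-15352 / 3963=-3.87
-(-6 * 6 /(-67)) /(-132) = 3 /737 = 0.00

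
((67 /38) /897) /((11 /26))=67 /14421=0.00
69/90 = 23/30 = 0.77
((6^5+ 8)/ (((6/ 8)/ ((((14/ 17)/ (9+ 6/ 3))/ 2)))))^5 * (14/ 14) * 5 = 2459089284384766619193180160/ 55566661698801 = 44254760124231.61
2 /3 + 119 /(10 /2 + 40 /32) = 1478 /75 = 19.71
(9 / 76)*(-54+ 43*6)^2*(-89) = -8333604 / 19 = -438610.74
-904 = -904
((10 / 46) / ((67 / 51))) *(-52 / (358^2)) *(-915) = 3033225 / 49375181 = 0.06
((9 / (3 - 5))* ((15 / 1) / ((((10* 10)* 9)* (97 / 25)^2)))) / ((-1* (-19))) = -375 / 1430168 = -0.00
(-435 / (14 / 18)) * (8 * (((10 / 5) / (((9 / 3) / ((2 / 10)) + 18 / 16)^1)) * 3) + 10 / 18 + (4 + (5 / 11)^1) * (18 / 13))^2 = -52624.62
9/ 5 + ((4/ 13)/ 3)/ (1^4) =1.90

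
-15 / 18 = -5 / 6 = -0.83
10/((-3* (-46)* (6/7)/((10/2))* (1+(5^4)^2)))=175/161719164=0.00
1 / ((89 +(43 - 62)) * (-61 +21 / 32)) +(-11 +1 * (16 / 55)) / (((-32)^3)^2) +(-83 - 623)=-563569809551883177 / 798257252925440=-706.00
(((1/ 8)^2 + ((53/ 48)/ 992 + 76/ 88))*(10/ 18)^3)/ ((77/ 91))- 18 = -74853557017/ 4200159744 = -17.82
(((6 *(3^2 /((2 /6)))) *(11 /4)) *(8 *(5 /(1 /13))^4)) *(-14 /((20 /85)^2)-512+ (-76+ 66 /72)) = -106875672564375 /2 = -53437836282187.50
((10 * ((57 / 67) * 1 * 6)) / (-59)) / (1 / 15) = -12.98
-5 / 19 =-0.26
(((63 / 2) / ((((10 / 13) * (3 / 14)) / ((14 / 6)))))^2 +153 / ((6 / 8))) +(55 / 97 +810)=1938461357 / 9700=199841.38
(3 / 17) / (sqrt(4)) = 3 / 34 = 0.09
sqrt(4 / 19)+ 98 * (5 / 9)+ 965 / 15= 2 * sqrt(19) / 19+ 1069 / 9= 119.24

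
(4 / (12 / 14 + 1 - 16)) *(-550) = 1400 / 9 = 155.56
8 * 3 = 24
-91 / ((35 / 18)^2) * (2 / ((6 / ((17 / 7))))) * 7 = -23868 / 175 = -136.39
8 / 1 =8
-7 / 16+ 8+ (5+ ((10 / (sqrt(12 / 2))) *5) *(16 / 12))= 201 / 16+ 100 *sqrt(6) / 9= 39.78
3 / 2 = 1.50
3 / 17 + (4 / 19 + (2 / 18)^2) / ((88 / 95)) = 50539 / 121176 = 0.42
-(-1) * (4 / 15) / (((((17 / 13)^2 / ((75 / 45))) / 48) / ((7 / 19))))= 75712 / 16473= 4.60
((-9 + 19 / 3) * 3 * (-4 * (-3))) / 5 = -96 / 5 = -19.20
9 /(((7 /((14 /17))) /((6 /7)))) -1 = -11 /119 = -0.09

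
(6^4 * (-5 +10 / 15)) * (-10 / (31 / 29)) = 52536.77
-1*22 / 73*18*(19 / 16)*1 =-1881 / 292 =-6.44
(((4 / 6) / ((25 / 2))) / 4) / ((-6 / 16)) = -8 / 225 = -0.04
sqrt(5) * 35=35 * sqrt(5)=78.26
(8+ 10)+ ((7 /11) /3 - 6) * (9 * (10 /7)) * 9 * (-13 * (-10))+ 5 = -6702329 /77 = -87043.23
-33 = -33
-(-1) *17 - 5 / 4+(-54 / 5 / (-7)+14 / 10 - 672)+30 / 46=-2101549 / 3220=-652.65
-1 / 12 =-0.08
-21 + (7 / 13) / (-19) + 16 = -1242 / 247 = -5.03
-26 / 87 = -0.30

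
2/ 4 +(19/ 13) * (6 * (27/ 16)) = 1591/ 104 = 15.30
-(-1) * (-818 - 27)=-845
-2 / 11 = -0.18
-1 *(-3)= 3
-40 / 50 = -4 / 5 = -0.80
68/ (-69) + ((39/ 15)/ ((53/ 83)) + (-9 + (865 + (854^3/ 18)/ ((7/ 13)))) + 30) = 3525077319683/ 54855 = 64261732.20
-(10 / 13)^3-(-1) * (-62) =-137214 / 2197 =-62.46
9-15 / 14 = 111 / 14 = 7.93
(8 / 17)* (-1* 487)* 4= -15584 / 17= -916.71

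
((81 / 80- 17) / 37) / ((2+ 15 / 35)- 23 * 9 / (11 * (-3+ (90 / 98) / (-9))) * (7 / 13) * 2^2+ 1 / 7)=-24325301 / 880332120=-0.03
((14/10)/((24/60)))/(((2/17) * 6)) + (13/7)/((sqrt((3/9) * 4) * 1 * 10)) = 13 * sqrt(3)/140 + 119/24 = 5.12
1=1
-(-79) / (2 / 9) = 711 / 2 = 355.50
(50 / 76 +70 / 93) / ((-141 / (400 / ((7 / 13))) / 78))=-336986000 / 581343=-579.67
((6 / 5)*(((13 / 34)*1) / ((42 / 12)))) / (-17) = -78 / 10115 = -0.01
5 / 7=0.71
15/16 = 0.94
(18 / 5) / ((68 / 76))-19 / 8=1121 / 680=1.65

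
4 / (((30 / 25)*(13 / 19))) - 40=-1370 / 39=-35.13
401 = 401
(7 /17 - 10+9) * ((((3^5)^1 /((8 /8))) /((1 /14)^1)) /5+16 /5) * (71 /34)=-242678 /289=-839.72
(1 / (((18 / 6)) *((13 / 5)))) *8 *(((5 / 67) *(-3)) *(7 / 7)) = -200 / 871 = -0.23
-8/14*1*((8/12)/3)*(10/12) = -20/189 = -0.11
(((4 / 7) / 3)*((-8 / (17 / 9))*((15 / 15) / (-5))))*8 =1.29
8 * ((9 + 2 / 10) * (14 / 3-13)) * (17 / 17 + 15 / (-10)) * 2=1840 / 3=613.33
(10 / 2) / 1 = 5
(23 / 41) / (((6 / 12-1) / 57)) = -2622 / 41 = -63.95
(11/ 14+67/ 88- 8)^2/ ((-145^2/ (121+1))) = -38553525/ 159561248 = -0.24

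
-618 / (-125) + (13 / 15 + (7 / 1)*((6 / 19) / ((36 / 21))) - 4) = 44177 / 14250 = 3.10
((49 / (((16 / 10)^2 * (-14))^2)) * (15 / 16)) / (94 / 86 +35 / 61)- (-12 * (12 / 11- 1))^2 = -162062008167 / 138677321728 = -1.17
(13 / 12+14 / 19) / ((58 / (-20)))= -2075 / 3306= -0.63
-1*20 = -20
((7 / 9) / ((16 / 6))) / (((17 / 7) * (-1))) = -49 / 408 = -0.12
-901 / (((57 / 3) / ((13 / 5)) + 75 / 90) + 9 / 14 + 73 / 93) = -94.16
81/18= 9/2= 4.50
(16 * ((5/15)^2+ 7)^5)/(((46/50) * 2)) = 214748364800/1358127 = 158120.97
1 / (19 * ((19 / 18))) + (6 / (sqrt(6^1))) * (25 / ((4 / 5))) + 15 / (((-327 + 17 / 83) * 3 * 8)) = 3756041 / 78334112 + 125 * sqrt(6) / 4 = 76.59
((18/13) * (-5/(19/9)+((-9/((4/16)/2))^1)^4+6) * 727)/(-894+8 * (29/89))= -297338107095891/9797749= -30347593.83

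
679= 679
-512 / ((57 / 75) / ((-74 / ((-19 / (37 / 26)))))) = -17523200 / 4693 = -3733.90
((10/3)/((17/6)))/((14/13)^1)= 130/119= 1.09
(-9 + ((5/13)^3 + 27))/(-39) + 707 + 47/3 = 20626859/28561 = 722.20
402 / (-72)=-67 / 12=-5.58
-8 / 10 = -4 / 5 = -0.80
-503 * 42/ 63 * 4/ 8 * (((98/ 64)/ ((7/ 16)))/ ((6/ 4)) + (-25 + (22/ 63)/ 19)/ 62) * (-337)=24284654393/ 222642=109074.90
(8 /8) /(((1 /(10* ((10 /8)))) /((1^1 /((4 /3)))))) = 75 /8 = 9.38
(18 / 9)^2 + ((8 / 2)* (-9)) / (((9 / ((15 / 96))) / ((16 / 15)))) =3.33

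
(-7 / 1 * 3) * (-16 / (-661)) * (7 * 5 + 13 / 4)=-12852 / 661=-19.44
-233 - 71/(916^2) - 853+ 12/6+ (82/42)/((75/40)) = -286228873757/264302640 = -1082.96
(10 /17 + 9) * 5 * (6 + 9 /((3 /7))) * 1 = 22005 /17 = 1294.41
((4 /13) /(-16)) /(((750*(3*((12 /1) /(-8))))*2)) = 1 /351000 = 0.00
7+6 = 13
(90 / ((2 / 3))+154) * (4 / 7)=1156 / 7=165.14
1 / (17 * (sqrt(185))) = sqrt(185) / 3145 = 0.00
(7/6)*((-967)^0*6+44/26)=350/39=8.97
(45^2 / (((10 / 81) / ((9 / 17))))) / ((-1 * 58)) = -295245 / 1972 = -149.72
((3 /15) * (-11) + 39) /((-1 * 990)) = -92 /2475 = -0.04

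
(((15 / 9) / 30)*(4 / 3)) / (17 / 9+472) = 2 / 12795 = 0.00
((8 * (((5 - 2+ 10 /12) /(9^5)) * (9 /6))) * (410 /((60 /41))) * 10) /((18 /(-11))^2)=23391115 /28697814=0.82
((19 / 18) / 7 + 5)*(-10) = -3245 / 63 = -51.51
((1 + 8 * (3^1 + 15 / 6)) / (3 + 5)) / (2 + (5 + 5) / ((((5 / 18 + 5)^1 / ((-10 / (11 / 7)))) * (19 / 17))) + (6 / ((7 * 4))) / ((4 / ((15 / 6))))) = -2501730 / 3849011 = -0.65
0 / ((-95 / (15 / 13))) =0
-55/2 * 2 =-55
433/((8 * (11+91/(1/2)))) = 433/1544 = 0.28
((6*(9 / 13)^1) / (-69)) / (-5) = 18 / 1495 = 0.01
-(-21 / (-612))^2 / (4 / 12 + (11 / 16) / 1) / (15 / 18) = -2 / 1445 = -0.00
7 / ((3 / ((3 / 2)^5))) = 567 / 32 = 17.72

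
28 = 28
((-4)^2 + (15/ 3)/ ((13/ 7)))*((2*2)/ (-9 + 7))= -486/ 13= -37.38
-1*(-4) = 4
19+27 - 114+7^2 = -19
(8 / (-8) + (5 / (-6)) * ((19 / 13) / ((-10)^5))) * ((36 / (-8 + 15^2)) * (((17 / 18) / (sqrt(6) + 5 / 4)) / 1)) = 26519677 / 600873000 - 26519677 * sqrt(6) / 751091250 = -0.04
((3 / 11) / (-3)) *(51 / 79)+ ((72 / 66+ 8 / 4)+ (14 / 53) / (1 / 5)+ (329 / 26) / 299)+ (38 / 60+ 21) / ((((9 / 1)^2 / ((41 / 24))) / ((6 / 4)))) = 35356815781351 / 6960435973920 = 5.08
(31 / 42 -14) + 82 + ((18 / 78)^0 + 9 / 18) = 1475 / 21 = 70.24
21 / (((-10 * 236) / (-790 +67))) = 15183 / 2360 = 6.43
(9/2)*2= 9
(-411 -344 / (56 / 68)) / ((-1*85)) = 5801 / 595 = 9.75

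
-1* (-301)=301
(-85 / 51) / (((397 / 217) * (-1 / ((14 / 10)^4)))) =521017 / 148875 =3.50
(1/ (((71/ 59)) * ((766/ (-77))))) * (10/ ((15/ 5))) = -22715/ 81579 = -0.28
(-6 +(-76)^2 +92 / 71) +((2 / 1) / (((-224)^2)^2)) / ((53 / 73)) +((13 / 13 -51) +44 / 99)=243930969185236535 / 42632304132096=5721.74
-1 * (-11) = 11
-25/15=-5/3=-1.67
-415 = -415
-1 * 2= -2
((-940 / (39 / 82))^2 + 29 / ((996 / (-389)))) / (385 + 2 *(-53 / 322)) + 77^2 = 502997964583429 / 31273925904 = 16083.62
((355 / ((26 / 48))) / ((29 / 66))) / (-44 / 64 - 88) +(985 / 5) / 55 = -11801633 / 891605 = -13.24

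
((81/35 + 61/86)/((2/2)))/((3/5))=9101/1806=5.04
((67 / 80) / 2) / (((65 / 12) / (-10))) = -201 / 260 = -0.77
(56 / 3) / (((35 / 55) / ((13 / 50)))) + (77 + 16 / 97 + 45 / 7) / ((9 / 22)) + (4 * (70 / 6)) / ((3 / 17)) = 72783664 / 152775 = 476.41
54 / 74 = 27 / 37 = 0.73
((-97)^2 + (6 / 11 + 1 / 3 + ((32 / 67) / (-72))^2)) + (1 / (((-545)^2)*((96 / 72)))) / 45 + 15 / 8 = 447250530973801091 / 47520423819000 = 9411.75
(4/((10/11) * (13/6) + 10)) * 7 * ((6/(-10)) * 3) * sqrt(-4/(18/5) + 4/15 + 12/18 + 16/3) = -5544 * sqrt(290)/9875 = -9.56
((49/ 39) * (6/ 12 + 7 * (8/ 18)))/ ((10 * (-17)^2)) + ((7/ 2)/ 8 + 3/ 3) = 1.44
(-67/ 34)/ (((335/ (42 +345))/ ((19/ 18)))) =-817/ 340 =-2.40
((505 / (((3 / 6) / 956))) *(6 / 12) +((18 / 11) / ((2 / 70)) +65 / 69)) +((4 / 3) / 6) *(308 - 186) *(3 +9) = 366721133 / 759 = 483163.55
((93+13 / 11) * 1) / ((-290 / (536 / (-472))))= 34706 / 94105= 0.37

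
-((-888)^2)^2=-621801639936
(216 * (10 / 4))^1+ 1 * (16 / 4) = 544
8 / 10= 4 / 5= 0.80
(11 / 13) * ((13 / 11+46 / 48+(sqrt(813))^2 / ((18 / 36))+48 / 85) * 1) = 36548137 / 26520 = 1378.13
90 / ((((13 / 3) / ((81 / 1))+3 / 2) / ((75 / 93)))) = 218700 / 4681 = 46.72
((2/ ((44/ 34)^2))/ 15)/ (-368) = -289/ 1335840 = -0.00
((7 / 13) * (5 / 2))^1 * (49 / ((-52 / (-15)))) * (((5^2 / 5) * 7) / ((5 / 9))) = 1620675 / 1352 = 1198.72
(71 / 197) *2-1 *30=-5768 / 197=-29.28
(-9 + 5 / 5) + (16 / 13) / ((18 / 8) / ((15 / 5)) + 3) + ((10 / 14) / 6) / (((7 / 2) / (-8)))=-75904 / 9555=-7.94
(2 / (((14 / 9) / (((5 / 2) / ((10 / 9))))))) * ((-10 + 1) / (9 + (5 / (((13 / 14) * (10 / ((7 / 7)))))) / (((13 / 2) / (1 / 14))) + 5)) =-13689 / 7364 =-1.86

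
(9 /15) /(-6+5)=-3 /5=-0.60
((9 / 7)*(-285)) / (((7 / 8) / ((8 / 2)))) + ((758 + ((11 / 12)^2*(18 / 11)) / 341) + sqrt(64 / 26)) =-11144575 / 12152 + 4*sqrt(26) / 13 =-915.53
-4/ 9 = -0.44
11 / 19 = 0.58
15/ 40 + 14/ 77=0.56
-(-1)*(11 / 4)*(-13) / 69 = -143 / 276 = -0.52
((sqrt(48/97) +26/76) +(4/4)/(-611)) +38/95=4 * sqrt(291)/97 +85961/116090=1.44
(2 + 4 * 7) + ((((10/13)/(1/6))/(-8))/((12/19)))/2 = 6145/208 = 29.54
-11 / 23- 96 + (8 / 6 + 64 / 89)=-579869 / 6141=-94.43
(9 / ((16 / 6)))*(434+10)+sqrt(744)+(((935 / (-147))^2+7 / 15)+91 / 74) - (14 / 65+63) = 1504.71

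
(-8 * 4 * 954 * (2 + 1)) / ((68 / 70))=-1602720 / 17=-94277.65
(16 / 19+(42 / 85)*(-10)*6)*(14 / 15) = -130256 / 4845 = -26.88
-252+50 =-202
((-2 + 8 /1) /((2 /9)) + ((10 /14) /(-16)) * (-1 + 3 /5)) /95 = 1513 /5320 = 0.28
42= 42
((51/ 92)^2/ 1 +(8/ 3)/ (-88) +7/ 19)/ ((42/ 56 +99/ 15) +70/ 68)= 291141575/ 3779859468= 0.08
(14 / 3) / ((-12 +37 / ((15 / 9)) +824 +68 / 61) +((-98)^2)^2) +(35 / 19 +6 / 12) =7511373297077 / 3207103136214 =2.34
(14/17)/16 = 7/136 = 0.05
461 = 461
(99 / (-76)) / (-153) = 11 / 1292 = 0.01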